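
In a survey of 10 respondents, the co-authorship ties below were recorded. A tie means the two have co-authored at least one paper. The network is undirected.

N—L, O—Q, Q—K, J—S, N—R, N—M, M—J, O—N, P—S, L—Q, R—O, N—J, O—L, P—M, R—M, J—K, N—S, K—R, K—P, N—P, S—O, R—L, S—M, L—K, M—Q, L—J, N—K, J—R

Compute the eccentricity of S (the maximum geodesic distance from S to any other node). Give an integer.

2

Distances from S: J:1, K:2, L:2, M:1, N:1, O:1, P:1, Q:2, R:2.
The largest is 2 (to L, Q, R, and K), so the eccentricity of S is 2.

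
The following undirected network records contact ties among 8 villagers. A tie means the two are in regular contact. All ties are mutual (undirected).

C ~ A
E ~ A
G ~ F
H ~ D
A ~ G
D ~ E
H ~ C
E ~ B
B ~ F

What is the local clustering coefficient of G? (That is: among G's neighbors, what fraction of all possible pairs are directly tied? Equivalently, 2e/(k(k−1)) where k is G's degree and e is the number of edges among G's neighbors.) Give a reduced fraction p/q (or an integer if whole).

G's neighbors: A and F (k = 2).
Possible neighbor pairs: C(2,2) = 1. Edges among them: none → e = 0.
Clustering(G) = 0/1.

0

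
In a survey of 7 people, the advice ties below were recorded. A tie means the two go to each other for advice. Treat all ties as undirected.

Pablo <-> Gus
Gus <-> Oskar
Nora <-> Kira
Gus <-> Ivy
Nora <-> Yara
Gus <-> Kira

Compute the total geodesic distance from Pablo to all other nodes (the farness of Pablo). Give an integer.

Distances from Pablo: Gus:1, Ivy:2, Kira:2, Nora:3, Oskar:2, Yara:4.
Sum = 1 + 2 + 2 + 3 + 2 + 4 = 14.

14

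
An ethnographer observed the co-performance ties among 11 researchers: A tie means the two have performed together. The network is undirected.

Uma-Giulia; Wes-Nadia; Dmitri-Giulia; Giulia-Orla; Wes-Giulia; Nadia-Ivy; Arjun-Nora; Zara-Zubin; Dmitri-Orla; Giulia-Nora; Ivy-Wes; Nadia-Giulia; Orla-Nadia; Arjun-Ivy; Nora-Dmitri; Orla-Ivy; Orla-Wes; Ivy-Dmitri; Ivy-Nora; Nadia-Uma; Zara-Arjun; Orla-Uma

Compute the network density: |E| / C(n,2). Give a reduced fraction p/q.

2/5

There are 22 edges and 11 nodes, so the maximum possible is C(11,2) = 55.
Density = 22/55 = 2/5.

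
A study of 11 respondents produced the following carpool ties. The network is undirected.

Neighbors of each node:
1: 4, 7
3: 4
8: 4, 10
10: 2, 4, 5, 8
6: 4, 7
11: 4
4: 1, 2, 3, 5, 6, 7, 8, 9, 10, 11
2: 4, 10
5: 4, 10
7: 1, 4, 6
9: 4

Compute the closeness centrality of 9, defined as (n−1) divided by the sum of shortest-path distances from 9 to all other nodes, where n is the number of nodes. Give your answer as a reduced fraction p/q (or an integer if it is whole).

Distances from 9: 1:2, 2:2, 3:2, 4:1, 5:2, 6:2, 7:2, 8:2, 10:2, 11:2. Sum = 19.
n = 11, so closeness = 10/19.

10/19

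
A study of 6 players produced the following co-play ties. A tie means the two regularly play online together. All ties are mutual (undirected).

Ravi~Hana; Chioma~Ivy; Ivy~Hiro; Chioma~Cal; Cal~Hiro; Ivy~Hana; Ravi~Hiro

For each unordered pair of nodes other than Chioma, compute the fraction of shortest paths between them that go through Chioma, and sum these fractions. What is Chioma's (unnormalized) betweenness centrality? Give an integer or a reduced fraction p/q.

Pairs whose geodesics pass through Chioma — Cal–Ivy: 1/2; Cal–Hana: 1/3.
All other pairs contribute 0.
Summing the contributions gives betweenness(Chioma) = 5/6.

5/6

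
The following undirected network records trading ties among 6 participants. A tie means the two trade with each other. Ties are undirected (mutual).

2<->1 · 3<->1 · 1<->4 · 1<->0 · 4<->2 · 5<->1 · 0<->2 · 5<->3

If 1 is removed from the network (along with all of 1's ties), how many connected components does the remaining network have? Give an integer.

2

Without 1, the remaining ties split the others into: {3, 5}; {0, 2, 4}.
That's 2 separate components.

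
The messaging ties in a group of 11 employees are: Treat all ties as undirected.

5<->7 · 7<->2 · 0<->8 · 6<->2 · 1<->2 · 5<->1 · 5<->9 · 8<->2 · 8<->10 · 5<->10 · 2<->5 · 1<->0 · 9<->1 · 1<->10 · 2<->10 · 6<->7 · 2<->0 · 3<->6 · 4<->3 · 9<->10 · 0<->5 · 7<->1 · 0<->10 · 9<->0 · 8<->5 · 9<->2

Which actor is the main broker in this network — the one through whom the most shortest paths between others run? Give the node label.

2

Unnormalized betweenness of each node: 0:1/2, 1:1, 2:17, 3:9, 4:0, 5:2, 6:16, 7:3, 8:0, 9:0, 10:1/2.
2 has the largest value, 17, making it the main broker — the node through which the most shortest paths run.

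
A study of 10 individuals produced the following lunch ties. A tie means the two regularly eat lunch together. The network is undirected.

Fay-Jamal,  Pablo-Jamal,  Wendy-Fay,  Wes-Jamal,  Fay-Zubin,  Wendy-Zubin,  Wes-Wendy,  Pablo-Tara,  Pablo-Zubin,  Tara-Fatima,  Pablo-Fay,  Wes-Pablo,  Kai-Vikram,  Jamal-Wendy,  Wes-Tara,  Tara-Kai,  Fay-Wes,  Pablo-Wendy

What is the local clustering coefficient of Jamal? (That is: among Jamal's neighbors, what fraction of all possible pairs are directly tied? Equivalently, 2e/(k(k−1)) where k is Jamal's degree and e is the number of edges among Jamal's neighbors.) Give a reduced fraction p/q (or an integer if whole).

Jamal's neighbors: Fay, Pablo, Wendy, and Wes (k = 4).
Possible neighbor pairs: C(4,2) = 6. Edges among them: Fay–Pablo, Fay–Wendy, Fay–Wes, Pablo–Wendy, Pablo–Wes, Wendy–Wes → e = 6.
Clustering(Jamal) = 6/6 = 1.

1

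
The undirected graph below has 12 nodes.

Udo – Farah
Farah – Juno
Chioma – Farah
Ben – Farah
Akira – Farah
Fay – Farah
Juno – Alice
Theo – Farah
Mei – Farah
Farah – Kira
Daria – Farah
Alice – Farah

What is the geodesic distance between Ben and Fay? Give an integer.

One shortest route is Ben – Farah – Fay, which uses 2 edges, and Ben and Fay are not directly tied, so nothing shorter exists. So d(Ben,Fay) = 2.

2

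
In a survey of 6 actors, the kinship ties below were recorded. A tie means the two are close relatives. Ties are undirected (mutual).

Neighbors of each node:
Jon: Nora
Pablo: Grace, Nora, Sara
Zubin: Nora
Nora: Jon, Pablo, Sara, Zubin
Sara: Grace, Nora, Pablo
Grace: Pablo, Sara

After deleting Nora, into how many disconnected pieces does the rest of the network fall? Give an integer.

3

Without Nora, the remaining ties split the others into: {Grace, Pablo, Sara}; {Jon}; {Zubin}.
That's 3 separate components.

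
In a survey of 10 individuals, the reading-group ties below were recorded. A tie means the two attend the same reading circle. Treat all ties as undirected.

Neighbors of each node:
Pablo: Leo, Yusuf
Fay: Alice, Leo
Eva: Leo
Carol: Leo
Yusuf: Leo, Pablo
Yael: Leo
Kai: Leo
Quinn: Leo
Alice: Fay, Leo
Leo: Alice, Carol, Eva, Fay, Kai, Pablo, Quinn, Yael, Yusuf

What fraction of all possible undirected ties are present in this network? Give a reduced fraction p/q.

11/45

There are 11 edges and 10 nodes, so the maximum possible is C(10,2) = 45.
Density = 11/45.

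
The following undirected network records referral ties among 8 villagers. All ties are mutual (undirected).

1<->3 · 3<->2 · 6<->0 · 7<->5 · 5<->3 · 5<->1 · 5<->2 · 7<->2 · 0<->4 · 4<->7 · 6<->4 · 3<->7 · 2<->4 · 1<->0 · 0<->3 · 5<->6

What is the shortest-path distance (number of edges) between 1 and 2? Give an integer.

One shortest route is 1 – 5 – 2, which uses 2 edges, and 1 and 2 are not directly tied, so nothing shorter exists. So d(1,2) = 2.

2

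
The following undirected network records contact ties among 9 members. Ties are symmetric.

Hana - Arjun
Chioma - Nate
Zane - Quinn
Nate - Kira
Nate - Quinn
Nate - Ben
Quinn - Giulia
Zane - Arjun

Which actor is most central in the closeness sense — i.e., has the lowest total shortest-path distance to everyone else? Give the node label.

Farness (sum of distances to all others) for each node — Arjun:22, Ben:22, Chioma:22, Giulia:21, Hana:29, Kira:22, Nate:15, Quinn:14, Zane:17.
The smallest farness is 14, for Quinn, so Quinn has the highest closeness.

Quinn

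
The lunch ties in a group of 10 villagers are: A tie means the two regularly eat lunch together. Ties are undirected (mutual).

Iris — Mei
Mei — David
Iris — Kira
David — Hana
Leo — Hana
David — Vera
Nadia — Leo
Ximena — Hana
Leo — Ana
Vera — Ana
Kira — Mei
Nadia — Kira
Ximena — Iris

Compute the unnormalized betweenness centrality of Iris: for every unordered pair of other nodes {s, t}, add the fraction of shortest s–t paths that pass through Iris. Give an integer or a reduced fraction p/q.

17/6

Pairs whose geodesics pass through Iris — Ximena–Nadia: 1/2; Ximena–Kira: 1; Ximena–Mei: 1; Hana–Kira: 1/3.
All other pairs contribute 0.
Summing the contributions gives betweenness(Iris) = 17/6.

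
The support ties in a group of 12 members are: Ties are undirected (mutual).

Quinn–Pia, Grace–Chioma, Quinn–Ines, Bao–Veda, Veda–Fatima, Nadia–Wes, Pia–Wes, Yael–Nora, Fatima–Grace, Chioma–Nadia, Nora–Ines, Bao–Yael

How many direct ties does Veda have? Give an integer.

2

Veda is directly tied to Bao and Fatima. That is 2 neighbors, so the degree of Veda is 2.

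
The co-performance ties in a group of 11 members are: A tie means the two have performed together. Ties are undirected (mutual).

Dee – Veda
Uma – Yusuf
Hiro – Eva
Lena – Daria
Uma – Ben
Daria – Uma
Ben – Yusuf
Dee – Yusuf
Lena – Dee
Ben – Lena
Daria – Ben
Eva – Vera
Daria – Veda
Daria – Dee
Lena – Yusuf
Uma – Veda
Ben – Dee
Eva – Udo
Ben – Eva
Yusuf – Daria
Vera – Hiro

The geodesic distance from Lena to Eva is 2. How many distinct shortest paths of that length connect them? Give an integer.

1

The shortest distance is 2, and the only length-2 path is Lena–Ben–Eva. So there is exactly 1 shortest path.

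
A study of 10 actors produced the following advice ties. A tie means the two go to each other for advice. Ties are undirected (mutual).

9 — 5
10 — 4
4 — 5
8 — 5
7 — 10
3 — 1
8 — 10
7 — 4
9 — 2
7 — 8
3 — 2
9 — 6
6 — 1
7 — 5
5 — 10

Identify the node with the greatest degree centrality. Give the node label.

5

Degrees — 1:2, 2:2, 3:2, 4:3, 5:5, 6:2, 7:4, 8:3, 9:3, 10:4.
The maximum is 5, attained only by 5.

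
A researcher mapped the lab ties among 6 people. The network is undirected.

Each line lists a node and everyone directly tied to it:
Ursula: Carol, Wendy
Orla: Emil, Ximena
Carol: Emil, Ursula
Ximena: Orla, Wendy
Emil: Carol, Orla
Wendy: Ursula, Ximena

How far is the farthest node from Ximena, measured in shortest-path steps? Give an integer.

3

Distances from Ximena: Carol:3, Emil:2, Orla:1, Ursula:2, Wendy:1.
The largest is 3 (to Carol), so the eccentricity of Ximena is 3.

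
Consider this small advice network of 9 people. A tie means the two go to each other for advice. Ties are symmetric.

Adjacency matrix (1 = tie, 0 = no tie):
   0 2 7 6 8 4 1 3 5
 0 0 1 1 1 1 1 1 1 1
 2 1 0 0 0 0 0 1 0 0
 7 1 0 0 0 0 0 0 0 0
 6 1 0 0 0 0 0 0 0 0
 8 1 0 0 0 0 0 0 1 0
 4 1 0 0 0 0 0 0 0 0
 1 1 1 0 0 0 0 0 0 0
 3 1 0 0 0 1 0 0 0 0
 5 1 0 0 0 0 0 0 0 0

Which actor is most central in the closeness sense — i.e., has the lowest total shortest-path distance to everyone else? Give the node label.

0

Farness (sum of distances to all others) for each node — 0:8, 1:14, 2:14, 3:14, 4:15, 5:15, 6:15, 7:15, 8:14.
The smallest farness is 8, for 0, so 0 has the highest closeness.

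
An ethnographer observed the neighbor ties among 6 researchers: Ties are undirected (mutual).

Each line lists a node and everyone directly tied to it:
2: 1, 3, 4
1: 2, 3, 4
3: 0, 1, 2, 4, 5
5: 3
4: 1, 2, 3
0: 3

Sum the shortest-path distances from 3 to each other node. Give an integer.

5

Distances from 3: 0:1, 1:1, 2:1, 4:1, 5:1.
Sum = 1 + 1 + 1 + 1 + 1 = 5.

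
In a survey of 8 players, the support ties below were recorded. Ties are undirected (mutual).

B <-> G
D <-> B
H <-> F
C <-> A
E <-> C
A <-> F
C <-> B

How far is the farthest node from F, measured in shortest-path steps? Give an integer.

Distances from F: A:1, B:3, C:2, D:4, E:3, G:4, H:1.
The largest is 4 (to G and D), so the eccentricity of F is 4.

4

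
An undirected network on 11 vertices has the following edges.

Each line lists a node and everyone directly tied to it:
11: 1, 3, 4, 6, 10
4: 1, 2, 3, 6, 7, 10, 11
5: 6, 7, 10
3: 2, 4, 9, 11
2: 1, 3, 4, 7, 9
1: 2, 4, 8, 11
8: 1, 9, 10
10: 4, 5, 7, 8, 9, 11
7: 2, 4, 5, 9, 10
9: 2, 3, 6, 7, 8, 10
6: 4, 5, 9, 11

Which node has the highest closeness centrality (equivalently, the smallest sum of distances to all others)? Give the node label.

Farness (sum of distances to all others) for each node — 1:17, 2:15, 3:17, 4:13, 5:19, 6:16, 7:15, 8:17, 9:14, 10:14, 11:15.
The smallest farness is 13, for 4, so 4 has the highest closeness.

4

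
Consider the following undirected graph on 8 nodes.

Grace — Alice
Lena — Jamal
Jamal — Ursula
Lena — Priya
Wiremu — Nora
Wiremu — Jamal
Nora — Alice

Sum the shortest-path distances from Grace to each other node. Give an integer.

26

Distances from Grace: Alice:1, Jamal:4, Lena:5, Nora:2, Priya:6, Ursula:5, Wiremu:3.
Sum = 1 + 4 + 5 + 2 + 6 + 5 + 3 = 26.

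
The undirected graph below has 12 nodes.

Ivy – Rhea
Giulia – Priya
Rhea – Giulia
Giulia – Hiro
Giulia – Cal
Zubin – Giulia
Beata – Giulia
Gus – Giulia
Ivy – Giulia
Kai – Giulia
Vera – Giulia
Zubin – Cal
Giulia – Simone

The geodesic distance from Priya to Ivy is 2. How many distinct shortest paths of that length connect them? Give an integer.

1

The shortest distance is 2, and the only length-2 path is Priya–Giulia–Ivy. So there is exactly 1 shortest path.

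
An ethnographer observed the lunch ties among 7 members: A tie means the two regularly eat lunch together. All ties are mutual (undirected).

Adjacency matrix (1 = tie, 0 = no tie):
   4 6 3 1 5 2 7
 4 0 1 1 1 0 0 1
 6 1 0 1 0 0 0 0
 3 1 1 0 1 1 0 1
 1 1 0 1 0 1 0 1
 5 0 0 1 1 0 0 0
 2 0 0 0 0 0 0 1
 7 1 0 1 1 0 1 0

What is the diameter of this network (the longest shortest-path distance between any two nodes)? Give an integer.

3

Eccentricity of each node (its greatest distance to any other): 1:2, 2:3, 3:2, 4:2, 5:3, 6:3, 7:2.
The maximum eccentricity is 3, realized for instance by the pair 6–2 via 6 – 4 – 7 – 2. So the diameter is 3.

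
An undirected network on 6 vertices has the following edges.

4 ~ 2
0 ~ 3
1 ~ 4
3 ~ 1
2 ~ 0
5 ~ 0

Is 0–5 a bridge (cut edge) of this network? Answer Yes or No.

Yes

Without the 0–5 edge there is no alternate route between 0 and 5, so the network disconnects. It is a bridge.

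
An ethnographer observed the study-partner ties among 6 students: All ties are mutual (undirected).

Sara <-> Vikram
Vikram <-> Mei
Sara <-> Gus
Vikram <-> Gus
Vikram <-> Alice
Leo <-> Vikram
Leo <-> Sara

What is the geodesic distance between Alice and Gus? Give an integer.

One shortest route is Alice – Vikram – Gus, which uses 2 edges, and Alice and Gus are not directly tied, so nothing shorter exists. So d(Alice,Gus) = 2.

2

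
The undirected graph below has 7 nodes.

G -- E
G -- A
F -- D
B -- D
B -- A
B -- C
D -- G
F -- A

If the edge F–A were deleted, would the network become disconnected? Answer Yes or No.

Even without that edge, F still reaches A via F – D – G – A, so the network stays connected. Not a bridge.

No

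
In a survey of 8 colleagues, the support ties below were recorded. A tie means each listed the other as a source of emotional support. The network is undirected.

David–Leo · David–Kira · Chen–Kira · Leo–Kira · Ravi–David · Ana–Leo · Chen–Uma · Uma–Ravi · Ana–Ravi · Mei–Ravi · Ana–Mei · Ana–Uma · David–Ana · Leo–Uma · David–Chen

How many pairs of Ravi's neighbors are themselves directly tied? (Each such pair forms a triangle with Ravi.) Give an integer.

3

Ravi's neighbors: Ana, David, Mei, and Uma.
Neighbor pairs that are themselves tied: Ravi–Ana–David; Ravi–Ana–Mei; Ravi–Ana–Uma. Each forms one triangle with Ravi, for 3 in total.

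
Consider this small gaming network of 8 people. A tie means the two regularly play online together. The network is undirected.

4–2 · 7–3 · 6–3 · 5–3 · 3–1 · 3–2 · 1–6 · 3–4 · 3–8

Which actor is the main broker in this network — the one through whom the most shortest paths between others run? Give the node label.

Unnormalized betweenness of each node: 1:0, 2:0, 3:19, 4:0, 5:0, 6:0, 7:0, 8:0.
3 has the largest value, 19, making it the main broker — the node through which the most shortest paths run.

3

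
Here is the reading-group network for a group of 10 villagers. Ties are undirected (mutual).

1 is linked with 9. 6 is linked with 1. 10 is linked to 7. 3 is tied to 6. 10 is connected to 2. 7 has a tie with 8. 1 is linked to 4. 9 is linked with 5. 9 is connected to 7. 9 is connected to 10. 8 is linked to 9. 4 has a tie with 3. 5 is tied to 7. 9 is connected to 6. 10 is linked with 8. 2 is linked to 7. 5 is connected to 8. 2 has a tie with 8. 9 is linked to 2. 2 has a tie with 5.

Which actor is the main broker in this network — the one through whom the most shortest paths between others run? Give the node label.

Unnormalized betweenness of each node: 1:13/2, 2:1/4, 3:1/2, 4:1/2, 5:0, 6:13/2, 7:1/4, 8:1/4, 9:81/4, 10:0.
9 has the largest value, 81/4, making it the main broker — the node through which the most shortest paths run.

9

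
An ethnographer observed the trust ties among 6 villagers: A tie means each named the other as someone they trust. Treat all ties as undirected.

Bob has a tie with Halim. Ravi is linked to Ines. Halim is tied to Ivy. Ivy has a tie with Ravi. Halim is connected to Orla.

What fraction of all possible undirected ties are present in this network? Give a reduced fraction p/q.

There are 5 edges and 6 nodes, so the maximum possible is C(6,2) = 15.
Density = 5/15 = 1/3.

1/3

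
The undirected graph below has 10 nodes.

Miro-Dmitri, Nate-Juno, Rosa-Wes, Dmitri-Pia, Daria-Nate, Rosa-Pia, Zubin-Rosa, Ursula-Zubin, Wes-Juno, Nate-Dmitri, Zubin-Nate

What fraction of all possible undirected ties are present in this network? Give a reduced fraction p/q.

There are 11 edges and 10 nodes, so the maximum possible is C(10,2) = 45.
Density = 11/45.

11/45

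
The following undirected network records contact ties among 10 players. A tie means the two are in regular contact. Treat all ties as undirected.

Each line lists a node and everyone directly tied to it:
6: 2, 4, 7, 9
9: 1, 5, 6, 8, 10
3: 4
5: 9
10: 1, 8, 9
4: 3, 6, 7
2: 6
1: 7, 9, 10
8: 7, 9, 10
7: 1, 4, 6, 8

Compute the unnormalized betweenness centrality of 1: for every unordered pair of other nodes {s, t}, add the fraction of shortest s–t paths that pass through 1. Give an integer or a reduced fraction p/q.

Pairs whose geodesics pass through 1 — 4–10: 1/3; 5–7: 1/3; 10–3: 1/3; 10–7: 1/2; 7–9: 1/3.
All other pairs contribute 0.
Summing the contributions gives betweenness(1) = 11/6.

11/6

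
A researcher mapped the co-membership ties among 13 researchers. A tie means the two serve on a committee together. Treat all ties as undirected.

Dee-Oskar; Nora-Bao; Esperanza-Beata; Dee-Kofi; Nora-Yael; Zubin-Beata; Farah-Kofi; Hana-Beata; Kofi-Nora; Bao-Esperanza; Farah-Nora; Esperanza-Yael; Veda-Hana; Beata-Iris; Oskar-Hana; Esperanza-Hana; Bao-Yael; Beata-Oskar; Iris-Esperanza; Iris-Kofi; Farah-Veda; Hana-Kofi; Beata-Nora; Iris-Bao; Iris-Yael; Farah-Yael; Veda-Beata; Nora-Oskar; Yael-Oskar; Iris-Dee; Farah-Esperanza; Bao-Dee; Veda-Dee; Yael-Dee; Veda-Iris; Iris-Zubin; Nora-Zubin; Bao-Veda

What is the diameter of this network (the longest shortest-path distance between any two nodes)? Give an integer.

2

Eccentricity of each node (its greatest distance to any other): Bao:2, Beata:2, Dee:2, Esperanza:2, Farah:2, Hana:2, Iris:2, Kofi:2, Nora:2, Oskar:2, Veda:2, Yael:2, Zubin:2.
The maximum eccentricity is 2, realized for instance by the pair Bao–Farah via Bao – Nora – Farah. So the diameter is 2.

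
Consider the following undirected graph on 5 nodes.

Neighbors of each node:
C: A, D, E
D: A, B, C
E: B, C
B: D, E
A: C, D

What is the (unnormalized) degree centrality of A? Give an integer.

2

A is directly tied to C and D. That is 2 neighbors, so the degree of A is 2.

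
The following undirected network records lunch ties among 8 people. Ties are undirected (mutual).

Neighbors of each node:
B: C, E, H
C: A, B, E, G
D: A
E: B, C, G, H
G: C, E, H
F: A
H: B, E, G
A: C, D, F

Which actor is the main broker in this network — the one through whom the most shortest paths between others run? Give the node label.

C

Unnormalized betweenness of each node: A:11, B:4/3, C:37/3, D:0, E:5/3, F:0, G:4/3, H:1/3.
C has the largest value, 37/3, making it the main broker — the node through which the most shortest paths run.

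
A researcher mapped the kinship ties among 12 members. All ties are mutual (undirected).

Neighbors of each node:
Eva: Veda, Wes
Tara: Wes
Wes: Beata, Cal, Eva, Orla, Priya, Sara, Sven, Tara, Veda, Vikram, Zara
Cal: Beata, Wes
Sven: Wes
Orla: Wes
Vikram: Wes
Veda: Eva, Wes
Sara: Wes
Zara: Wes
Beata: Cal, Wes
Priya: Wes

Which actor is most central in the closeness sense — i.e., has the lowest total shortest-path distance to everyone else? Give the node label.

Wes

Farness (sum of distances to all others) for each node — Beata:20, Cal:20, Eva:20, Orla:21, Priya:21, Sara:21, Sven:21, Tara:21, Veda:20, Vikram:21, Wes:11, Zara:21.
The smallest farness is 11, for Wes, so Wes has the highest closeness.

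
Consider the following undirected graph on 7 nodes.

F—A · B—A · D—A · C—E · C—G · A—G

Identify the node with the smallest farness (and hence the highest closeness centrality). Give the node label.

A

Farness (sum of distances to all others) for each node — A:9, B:14, C:13, D:14, E:18, F:14, G:10.
The smallest farness is 9, for A, so A has the highest closeness.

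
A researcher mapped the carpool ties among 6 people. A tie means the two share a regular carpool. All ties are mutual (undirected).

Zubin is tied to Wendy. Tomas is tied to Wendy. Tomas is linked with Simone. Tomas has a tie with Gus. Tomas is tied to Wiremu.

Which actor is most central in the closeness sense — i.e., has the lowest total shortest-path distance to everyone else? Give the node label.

Tomas

Farness (sum of distances to all others) for each node — Gus:10, Simone:10, Tomas:6, Wendy:8, Wiremu:10, Zubin:12.
The smallest farness is 6, for Tomas, so Tomas has the highest closeness.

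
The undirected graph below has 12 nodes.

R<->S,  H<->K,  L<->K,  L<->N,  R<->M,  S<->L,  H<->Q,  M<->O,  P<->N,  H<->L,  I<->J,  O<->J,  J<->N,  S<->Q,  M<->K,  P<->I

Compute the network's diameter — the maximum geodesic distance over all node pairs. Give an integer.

5

Eccentricity of each node (its greatest distance to any other): H:4, I:5, J:4, K:4, L:3, M:4, N:3, O:4, P:4, Q:5, R:4, S:4.
The maximum eccentricity is 5, realized for instance by the pair I–Q via I – J – N – L – H – Q. So the diameter is 5.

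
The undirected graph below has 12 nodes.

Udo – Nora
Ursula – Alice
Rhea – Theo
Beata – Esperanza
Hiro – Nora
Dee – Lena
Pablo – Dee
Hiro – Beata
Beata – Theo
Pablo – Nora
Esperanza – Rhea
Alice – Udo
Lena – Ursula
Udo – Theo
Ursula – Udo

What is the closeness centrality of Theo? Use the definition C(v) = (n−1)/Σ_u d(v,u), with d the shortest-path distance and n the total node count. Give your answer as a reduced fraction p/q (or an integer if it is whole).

11/23

Distances from Theo: Alice:2, Beata:1, Dee:4, Esperanza:2, Hiro:2, Lena:3, Nora:2, Pablo:3, Rhea:1, Udo:1, Ursula:2. Sum = 23.
n = 12, so closeness = 11/23.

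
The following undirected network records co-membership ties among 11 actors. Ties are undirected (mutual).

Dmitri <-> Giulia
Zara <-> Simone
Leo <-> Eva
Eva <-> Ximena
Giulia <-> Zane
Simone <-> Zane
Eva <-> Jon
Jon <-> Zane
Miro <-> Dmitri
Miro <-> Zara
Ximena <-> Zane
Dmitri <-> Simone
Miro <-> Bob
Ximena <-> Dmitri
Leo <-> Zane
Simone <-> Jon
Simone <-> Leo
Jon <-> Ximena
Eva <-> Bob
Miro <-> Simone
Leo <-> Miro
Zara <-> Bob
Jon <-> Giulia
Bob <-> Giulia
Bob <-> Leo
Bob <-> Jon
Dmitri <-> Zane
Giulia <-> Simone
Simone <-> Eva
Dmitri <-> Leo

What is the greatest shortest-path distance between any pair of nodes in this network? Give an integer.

Eccentricity of each node (its greatest distance to any other): Bob:2, Dmitri:2, Eva:2, Giulia:2, Jon:2, Leo:2, Miro:2, Simone:2, Ximena:3, Zane:2, Zara:3.
The maximum eccentricity is 3, realized for instance by the pair Ximena–Zara via Ximena – Dmitri – Miro – Zara. So the diameter is 3.

3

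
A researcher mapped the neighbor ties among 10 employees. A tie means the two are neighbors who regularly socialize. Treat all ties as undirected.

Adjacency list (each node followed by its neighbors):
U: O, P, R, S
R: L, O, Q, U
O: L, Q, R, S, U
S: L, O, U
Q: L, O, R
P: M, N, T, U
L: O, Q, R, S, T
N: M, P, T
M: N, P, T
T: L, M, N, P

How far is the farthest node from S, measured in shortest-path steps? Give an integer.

Distances from S: L:1, M:3, N:3, O:1, P:2, Q:2, R:2, T:2, U:1.
The largest is 3 (to N and M), so the eccentricity of S is 3.

3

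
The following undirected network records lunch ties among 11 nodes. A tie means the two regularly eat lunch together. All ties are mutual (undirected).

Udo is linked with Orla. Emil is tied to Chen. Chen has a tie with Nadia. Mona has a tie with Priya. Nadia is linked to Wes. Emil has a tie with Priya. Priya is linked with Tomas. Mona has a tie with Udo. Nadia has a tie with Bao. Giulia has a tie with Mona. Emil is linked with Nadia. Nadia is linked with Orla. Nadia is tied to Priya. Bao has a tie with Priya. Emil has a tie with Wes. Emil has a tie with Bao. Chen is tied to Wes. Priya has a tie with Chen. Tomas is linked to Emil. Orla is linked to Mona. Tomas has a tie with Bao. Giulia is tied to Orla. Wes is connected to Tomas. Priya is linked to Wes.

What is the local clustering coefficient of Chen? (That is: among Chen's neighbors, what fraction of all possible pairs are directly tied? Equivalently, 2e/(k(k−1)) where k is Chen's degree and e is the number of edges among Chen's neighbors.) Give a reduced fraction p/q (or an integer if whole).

1

Chen's neighbors: Emil, Nadia, Priya, and Wes (k = 4).
Possible neighbor pairs: C(4,2) = 6. Edges among them: Emil–Nadia, Emil–Priya, Emil–Wes, Nadia–Priya, Nadia–Wes, Priya–Wes → e = 6.
Clustering(Chen) = 6/6 = 1.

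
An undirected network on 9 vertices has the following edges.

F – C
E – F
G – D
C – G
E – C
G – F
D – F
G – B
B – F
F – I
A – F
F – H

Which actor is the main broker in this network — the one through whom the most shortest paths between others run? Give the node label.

F

Unnormalized betweenness of each node: A:0, B:0, C:1/2, D:0, E:0, F:22, G:3/2, H:0, I:0.
F has the largest value, 22, making it the main broker — the node through which the most shortest paths run.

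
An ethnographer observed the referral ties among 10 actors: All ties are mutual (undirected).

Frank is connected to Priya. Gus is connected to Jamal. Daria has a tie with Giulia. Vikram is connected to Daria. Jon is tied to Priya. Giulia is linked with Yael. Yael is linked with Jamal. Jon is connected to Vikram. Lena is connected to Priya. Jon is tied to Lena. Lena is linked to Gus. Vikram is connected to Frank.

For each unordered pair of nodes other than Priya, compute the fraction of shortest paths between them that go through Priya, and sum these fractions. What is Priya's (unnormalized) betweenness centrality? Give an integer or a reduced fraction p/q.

Pairs whose geodesics pass through Priya — Gus–Frank: 1; Lena–Frank: 1; Jon–Frank: 1/2; Frank–Jamal: 1.
All other pairs contribute 0.
Summing the contributions gives betweenness(Priya) = 7/2.

7/2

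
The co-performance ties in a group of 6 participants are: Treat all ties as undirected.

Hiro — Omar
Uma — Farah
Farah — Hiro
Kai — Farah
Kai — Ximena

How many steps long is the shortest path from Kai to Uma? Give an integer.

One shortest route is Kai – Farah – Uma, which uses 2 edges, and Kai and Uma are not directly tied, so nothing shorter exists. So d(Kai,Uma) = 2.

2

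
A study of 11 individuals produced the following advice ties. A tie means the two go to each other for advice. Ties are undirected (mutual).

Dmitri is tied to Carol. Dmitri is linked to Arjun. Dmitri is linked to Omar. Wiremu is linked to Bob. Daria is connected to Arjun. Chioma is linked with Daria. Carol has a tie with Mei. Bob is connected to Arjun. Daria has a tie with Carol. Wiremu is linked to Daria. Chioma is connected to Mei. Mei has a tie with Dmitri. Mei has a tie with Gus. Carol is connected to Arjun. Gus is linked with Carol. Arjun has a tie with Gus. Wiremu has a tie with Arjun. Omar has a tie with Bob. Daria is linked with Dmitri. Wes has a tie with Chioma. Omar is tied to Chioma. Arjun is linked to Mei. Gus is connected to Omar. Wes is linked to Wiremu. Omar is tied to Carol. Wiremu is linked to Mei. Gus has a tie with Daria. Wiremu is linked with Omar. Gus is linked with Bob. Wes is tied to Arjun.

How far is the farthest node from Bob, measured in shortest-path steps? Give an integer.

Distances from Bob: Arjun:1, Carol:2, Chioma:2, Daria:2, Dmitri:2, Gus:1, Mei:2, Omar:1, Wes:2, Wiremu:1.
The largest is 2 (to Daria, Mei, Carol, Dmitri, Chioma, and Wes), so the eccentricity of Bob is 2.

2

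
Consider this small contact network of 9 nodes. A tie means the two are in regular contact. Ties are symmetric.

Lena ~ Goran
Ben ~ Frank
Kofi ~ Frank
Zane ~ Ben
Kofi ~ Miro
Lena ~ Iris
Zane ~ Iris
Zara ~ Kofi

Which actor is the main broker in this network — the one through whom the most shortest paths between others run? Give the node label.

Unnormalized betweenness of each node: Ben:16, Frank:15, Goran:0, Iris:12, Kofi:13, Lena:7, Miro:0, Zane:15, Zara:0.
Ben has the largest value, 16, making it the main broker — the node through which the most shortest paths run.

Ben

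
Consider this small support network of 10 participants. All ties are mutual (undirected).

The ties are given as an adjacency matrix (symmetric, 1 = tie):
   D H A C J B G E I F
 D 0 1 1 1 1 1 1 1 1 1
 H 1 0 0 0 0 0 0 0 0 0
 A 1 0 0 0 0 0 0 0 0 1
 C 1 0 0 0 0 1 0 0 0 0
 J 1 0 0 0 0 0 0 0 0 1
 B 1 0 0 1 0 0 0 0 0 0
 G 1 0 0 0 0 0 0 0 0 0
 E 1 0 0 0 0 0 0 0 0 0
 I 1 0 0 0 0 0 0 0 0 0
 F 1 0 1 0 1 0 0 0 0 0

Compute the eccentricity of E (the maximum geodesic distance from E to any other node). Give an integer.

Distances from E: A:2, B:2, C:2, D:1, F:2, G:2, H:2, I:2, J:2.
The largest is 2 (to H, A, C, J, B, G, I, and F), so the eccentricity of E is 2.

2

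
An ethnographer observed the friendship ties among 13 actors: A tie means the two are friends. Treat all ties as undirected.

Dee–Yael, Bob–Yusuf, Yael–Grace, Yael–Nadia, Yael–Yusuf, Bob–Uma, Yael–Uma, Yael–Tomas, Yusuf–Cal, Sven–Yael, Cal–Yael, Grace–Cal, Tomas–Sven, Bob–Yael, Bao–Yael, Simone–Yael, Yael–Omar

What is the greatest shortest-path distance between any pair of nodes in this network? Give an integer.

Eccentricity of each node (its greatest distance to any other): Bao:2, Bob:2, Cal:2, Dee:2, Grace:2, Nadia:2, Omar:2, Simone:2, Sven:2, Tomas:2, Uma:2, Yael:1, Yusuf:2.
The maximum eccentricity is 2, realized for instance by the pair Simone–Yusuf via Simone – Yael – Yusuf. So the diameter is 2.

2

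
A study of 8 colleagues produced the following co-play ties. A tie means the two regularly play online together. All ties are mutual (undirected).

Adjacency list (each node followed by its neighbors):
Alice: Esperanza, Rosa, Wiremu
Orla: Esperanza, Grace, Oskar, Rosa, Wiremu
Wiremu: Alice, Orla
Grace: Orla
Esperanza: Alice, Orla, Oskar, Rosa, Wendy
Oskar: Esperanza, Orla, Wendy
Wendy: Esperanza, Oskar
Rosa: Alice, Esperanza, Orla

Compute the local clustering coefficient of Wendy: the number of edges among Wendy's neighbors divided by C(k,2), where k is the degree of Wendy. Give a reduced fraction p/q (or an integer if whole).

1

Wendy's neighbors: Esperanza and Oskar (k = 2).
Possible neighbor pairs: C(2,2) = 1. Edges among them: Esperanza–Oskar → e = 1.
Clustering(Wendy) = 1/1.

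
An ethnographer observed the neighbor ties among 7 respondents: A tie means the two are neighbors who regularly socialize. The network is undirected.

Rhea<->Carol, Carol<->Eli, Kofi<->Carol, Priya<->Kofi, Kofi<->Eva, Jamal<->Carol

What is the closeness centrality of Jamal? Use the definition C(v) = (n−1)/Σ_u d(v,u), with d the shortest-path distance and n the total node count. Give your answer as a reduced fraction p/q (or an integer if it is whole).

Distances from Jamal: Carol:1, Eli:2, Eva:3, Kofi:2, Priya:3, Rhea:2. Sum = 13.
n = 7, so closeness = 6/13.

6/13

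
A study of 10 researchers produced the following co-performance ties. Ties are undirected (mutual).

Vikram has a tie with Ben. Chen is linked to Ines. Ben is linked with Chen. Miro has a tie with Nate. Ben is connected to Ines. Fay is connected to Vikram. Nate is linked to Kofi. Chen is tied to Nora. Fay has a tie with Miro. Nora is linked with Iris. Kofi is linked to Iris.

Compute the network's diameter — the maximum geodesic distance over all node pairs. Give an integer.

Eccentricity of each node (its greatest distance to any other): Ben:4, Chen:4, Fay:4, Ines:5, Iris:4, Kofi:4, Miro:4, Nate:5, Nora:4, Vikram:4.
The maximum eccentricity is 5, realized for instance by the pair Ines–Nate via Ines – Chen – Nora – Iris – Kofi – Nate. So the diameter is 5.

5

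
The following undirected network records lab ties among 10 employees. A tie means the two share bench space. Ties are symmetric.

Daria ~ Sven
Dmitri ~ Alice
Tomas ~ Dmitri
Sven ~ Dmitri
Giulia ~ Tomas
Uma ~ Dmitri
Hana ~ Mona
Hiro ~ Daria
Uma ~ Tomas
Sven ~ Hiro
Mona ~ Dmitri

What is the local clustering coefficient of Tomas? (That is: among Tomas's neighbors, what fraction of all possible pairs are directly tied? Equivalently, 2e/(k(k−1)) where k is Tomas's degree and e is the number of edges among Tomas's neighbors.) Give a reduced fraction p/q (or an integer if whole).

Tomas's neighbors: Dmitri, Giulia, and Uma (k = 3).
Possible neighbor pairs: C(3,2) = 3. Edges among them: Dmitri–Uma → e = 1.
Clustering(Tomas) = 1/3.

1/3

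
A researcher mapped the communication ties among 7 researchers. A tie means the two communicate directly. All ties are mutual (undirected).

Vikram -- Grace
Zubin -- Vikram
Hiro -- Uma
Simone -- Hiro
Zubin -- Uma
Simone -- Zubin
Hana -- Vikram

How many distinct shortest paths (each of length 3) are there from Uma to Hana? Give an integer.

1

The shortest distance is 3, and the only length-3 path is Uma–Zubin–Vikram–Hana. So there is exactly 1 shortest path.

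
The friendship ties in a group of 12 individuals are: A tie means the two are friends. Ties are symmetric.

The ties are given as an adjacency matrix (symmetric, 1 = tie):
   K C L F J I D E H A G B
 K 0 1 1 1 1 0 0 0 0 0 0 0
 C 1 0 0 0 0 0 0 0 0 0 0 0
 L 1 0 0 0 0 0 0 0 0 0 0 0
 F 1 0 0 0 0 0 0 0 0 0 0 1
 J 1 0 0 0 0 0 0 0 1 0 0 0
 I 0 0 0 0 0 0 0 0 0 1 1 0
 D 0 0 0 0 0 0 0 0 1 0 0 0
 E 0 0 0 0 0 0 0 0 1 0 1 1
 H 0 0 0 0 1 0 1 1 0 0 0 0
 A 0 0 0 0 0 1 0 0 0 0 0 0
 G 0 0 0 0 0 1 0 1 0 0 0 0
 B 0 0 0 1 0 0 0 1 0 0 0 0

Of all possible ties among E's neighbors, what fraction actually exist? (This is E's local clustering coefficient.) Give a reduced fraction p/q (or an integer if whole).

E's neighbors: B, G, and H (k = 3).
Possible neighbor pairs: C(3,2) = 3. Edges among them: none → e = 0.
Clustering(E) = 0/3 = 0.

0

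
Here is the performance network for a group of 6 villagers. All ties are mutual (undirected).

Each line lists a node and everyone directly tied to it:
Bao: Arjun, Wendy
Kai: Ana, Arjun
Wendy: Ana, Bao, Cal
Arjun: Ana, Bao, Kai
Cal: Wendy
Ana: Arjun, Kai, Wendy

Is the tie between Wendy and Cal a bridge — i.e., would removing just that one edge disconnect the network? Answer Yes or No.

Without the Wendy–Cal edge there is no alternate route between Wendy and Cal, so the network disconnects. It is a bridge.

Yes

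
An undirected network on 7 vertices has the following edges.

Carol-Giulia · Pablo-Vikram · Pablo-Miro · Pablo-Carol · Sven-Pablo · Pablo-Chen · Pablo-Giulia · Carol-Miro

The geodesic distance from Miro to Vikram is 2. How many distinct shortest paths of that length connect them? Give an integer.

1

The shortest distance is 2, and the only length-2 path is Miro–Pablo–Vikram. So there is exactly 1 shortest path.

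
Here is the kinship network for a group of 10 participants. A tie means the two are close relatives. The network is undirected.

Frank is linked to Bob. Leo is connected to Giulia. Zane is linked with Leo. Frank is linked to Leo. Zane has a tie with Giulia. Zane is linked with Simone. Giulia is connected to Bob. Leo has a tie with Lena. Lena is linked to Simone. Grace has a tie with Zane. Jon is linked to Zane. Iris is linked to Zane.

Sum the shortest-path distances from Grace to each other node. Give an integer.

20

Distances from Grace: Bob:3, Frank:3, Giulia:2, Iris:2, Jon:2, Lena:3, Leo:2, Simone:2, Zane:1.
Sum = 3 + 3 + 2 + 2 + 2 + 3 + 2 + 2 + 1 = 20.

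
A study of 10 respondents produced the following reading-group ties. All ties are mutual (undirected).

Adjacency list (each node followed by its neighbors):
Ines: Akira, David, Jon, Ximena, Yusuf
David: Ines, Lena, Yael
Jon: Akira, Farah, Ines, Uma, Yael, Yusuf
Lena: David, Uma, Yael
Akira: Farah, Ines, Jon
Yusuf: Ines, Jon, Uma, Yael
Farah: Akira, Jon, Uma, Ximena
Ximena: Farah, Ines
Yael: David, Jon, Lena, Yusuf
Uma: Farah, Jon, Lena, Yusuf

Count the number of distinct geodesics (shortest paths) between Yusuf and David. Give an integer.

The shortest distance is 2. The length-2 paths are: Yusuf–Yael–David; Yusuf–Ines–David.
That gives 2 distinct shortest paths.

2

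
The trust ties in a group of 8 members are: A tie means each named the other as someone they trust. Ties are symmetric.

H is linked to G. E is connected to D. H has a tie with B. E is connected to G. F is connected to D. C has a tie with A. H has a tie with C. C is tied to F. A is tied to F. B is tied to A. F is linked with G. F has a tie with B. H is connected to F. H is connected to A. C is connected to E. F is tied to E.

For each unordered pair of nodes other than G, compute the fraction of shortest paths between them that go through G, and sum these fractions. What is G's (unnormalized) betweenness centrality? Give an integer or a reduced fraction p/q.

1/3

Pairs whose geodesics pass through G — E–H: 1/3.
All other pairs contribute 0.
Summing the contributions gives betweenness(G) = 1/3.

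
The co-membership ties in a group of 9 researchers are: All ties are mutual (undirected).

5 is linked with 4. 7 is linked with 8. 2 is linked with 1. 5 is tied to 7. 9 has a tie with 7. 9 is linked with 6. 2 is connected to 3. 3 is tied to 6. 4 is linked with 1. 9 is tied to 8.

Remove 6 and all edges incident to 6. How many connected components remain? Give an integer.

1

6's neighbors (3 and 9) remain reachable from one another through other ties, so the rest of the network stays in one piece.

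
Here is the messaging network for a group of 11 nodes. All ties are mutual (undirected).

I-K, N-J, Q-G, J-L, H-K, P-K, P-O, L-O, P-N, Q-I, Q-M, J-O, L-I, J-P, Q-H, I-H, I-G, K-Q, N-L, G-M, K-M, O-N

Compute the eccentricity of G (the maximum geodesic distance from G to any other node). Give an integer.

Distances from G: H:2, I:1, J:3, K:2, L:2, M:1, N:3, O:3, P:3, Q:1.
The largest is 3 (to P, J, N, and O), so the eccentricity of G is 3.

3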